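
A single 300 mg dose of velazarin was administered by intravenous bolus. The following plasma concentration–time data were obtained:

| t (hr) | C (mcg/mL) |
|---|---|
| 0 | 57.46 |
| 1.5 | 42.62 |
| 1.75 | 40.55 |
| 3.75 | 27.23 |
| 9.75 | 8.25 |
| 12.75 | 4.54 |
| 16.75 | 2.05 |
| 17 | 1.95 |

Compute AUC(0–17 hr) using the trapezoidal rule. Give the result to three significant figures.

Trapezoidal AUC_0→17:
  [0→1.5]: (57.46+42.62)/2 × 1.5 = 75.06
  [1.5→1.75]: (42.62+40.55)/2 × 0.25 = 10.39625
  [1.75→3.75]: (40.55+27.23)/2 × 2 = 67.78
  [3.75→9.75]: (27.23+8.25)/2 × 6 = 106.44
  [9.75→12.75]: (8.25+4.54)/2 × 3 = 19.185
  [12.75→16.75]: (4.54+2.05)/2 × 4 = 13.18
  [16.75→17]: (2.05+1.95)/2 × 0.25 = 0.5
  Sum = 292.54125 mcg/mL·hr

AUC = 293 mcg/mL·hr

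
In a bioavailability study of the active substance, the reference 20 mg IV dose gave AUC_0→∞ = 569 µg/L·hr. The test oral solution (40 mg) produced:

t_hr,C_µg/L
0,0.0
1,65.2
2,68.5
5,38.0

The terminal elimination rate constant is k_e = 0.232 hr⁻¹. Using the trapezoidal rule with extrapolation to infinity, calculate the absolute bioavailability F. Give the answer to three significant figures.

F = 0.372

Trapezoidal AUC_0→5 (oral solution):
  [0→1]: (0.0+65.2)/2 × 1 = 32.6
  [1→2]: (65.2+68.5)/2 × 1 = 66.85
  [2→5]: (68.5+38.0)/2 × 3 = 159.75
  Sum = 259.2 µg/L·hr
Tail: C_last/k_e = 38.0/0.232 = 163.793
AUC_0→∞ (oral solution) = 259.2 + 163.793 = 422.993 µg/L·hr
F = (AUC_ev/D_ev)/(AUC_iv/D_iv) = (422.993/40)/(569/20) = 10.574825/28.45 = 0.3717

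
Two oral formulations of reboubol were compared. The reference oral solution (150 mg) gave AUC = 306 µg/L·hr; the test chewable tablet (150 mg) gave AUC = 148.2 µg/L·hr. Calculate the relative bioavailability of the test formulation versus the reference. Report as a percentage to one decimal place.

F_rel = (AUC_test/D_test) / (AUC_ref/D_ref)
      = (148.2/150) / (306/150)
      = 0.988 / 2.04 = 0.4843 = 48.43%

F_rel = 48.4%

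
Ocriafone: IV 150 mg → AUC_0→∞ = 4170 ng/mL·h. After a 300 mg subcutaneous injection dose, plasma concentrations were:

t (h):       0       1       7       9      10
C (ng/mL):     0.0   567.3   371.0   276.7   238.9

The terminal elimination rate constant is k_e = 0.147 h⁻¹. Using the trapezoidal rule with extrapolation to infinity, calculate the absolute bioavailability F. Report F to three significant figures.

Trapezoidal AUC_0→10 (subcutaneous injection):
  [0→1]: (0.0+567.3)/2 × 1 = 283.65
  [1→7]: (567.3+371.0)/2 × 6 = 2814.9
  [7→9]: (371.0+276.7)/2 × 2 = 647.7
  [9→10]: (276.7+238.9)/2 × 1 = 257.8
  Sum = 4004.05 ng/mL·h
Tail: C_last/k_e = 238.9/0.147 = 1625.170
AUC_0→∞ (subcutaneous injection) = 4004.05 + 1625.170 = 5629.22 ng/mL·h
F = (AUC_ev/D_ev)/(AUC_iv/D_iv) = (5629.22/300)/(4170/150) = 18.7641/27.8 = 0.6750

F = 0.675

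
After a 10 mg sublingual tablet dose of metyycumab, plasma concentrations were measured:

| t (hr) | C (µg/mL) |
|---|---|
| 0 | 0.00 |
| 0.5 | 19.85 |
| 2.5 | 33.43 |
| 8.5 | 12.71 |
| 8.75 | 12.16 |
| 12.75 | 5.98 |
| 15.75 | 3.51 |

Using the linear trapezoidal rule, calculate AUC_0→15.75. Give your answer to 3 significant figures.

AUC = 250 µg/mL·hr

Trapezoidal AUC_0→15.75:
  [0→0.5]: (0.00+19.85)/2 × 0.5 = 4.9625
  [0.5→2.5]: (19.85+33.43)/2 × 2 = 53.28
  [2.5→8.5]: (33.43+12.71)/2 × 6 = 138.42
  [8.5→8.75]: (12.71+12.16)/2 × 0.25 = 3.10875
  [8.75→12.75]: (12.16+5.98)/2 × 4 = 36.28
  [12.75→15.75]: (5.98+3.51)/2 × 3 = 14.235
  Sum = 250.28625 µg/mL·hr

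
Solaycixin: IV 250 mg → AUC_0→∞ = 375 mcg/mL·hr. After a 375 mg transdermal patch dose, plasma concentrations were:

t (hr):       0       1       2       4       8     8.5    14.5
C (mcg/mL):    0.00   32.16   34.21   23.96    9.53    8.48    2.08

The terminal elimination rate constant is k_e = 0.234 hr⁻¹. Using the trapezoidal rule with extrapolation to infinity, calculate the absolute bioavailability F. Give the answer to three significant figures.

Trapezoidal AUC_0→14.5 (transdermal patch):
  [0→1]: (0.00+32.16)/2 × 1 = 16.08
  [1→2]: (32.16+34.21)/2 × 1 = 33.185
  [2→4]: (34.21+23.96)/2 × 2 = 58.17
  [4→8]: (23.96+9.53)/2 × 4 = 66.98
  [8→8.5]: (9.53+8.48)/2 × 0.5 = 4.5025
  [8.5→14.5]: (8.48+2.08)/2 × 6 = 31.68
  Sum = 210.5975 mcg/mL·hr
Tail: C_last/k_e = 2.08/0.234 = 8.889
AUC_0→∞ (transdermal patch) = 210.5975 + 8.889 = 219.4865 mcg/mL·hr
F = (AUC_ev/D_ev)/(AUC_iv/D_iv) = (219.4865/375)/(375/250) = 0.585297/1.5 = 0.3902

F = 0.390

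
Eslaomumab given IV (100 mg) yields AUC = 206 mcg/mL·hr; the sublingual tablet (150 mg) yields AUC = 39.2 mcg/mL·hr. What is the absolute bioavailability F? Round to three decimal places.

F = 0.127

F = (AUC_ev / D_ev) / (AUC_iv / D_iv)
  = (39.2/150) / (206/100)
  = 0.261333 / 2.06 = 0.1269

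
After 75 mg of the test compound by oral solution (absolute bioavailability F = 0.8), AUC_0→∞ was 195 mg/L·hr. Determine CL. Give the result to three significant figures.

CL = F × Dose / AUC_0→∞
   = 0.8 × 75 / 195 = 0.307692 L/hr

CL = 0.308 L/hr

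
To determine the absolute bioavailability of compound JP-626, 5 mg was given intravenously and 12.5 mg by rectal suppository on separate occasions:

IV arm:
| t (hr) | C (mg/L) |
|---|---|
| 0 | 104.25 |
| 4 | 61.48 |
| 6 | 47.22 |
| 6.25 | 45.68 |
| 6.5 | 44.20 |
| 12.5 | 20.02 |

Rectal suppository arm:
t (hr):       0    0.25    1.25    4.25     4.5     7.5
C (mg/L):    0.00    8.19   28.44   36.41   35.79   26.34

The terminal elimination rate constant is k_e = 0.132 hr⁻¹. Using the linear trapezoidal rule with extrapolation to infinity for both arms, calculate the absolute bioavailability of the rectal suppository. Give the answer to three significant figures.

Trapezoidal AUC_0→12.5 (IV):
  [0→4]: (104.25+61.48)/2 × 4 = 331.46
  [4→6]: (61.48+47.22)/2 × 2 = 108.7
  [6→6.25]: (47.22+45.68)/2 × 0.25 = 11.6125
  [6.25→6.5]: (45.68+44.20)/2 × 0.25 = 11.235
  [6.5→12.5]: (44.20+20.02)/2 × 6 = 192.66
  Sum = 655.6675 mg/L·hr
IV tail: 20.02/0.132 = 151.667; AUC_iv,0→∞ = 655.6675 + 151.667 = 807.3345 mg/L·hr
Trapezoidal AUC_0→7.5 (rectal suppository):
  [0→0.25]: (0.00+8.19)/2 × 0.25 = 1.02375
  [0.25→1.25]: (8.19+28.44)/2 × 1 = 18.315
  [1.25→4.25]: (28.44+36.41)/2 × 3 = 97.275
  [4.25→4.5]: (36.41+35.79)/2 × 0.25 = 9.025
  [4.5→7.5]: (35.79+26.34)/2 × 3 = 93.195
  Sum = 218.83375 mg/L·hr
rectal suppository tail: 26.34/0.132 = 199.545; AUC_ev,0→∞ = 218.83375 + 199.545 = 418.37875 mg/L·hr
F = (AUC_ev/D_ev)/(AUC_iv/D_iv) = (418.37875/12.5)/(807.3345/5) = 33.4703/161.4669 = 0.2073

F = 0.207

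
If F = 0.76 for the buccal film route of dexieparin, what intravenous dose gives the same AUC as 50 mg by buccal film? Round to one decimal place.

D_iv = 38.0 mg

Systemic exposure from an extravascular dose = F × D_ev, so the equivalent IV dose is F × D_ev.
D_iv = F × D_ev = 0.76 × 50 = 38 mg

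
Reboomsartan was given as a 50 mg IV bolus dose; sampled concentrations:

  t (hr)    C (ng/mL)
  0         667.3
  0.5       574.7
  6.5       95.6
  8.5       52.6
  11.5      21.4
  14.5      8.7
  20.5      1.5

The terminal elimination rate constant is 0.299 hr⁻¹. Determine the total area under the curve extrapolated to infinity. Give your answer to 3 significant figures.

Trapezoidal AUC_0→20.5:
  [0→0.5]: (667.3+574.7)/2 × 0.5 = 310.5
  [0.5→6.5]: (574.7+95.6)/2 × 6 = 2010.9
  [6.5→8.5]: (95.6+52.6)/2 × 2 = 148.2
  [8.5→11.5]: (52.6+21.4)/2 × 3 = 111.0
  [11.5→14.5]: (21.4+8.7)/2 × 3 = 45.15
  [14.5→20.5]: (8.7+1.5)/2 × 6 = 30.6
  Sum = 2656.35 ng/mL·hr
Extrapolated tail: C_last / k_e = 1.5 / 0.299 = 5.017
AUC_0→∞ = 2656.35 + 5.017 = 2661.367 ng/mL·hr

AUC = 2660 ng/mL·hr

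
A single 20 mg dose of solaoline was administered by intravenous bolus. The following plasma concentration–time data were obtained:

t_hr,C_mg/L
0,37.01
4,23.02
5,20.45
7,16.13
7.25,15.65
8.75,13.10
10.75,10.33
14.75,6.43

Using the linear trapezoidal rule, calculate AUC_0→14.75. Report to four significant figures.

Trapezoidal AUC_0→14.75:
  [0→4]: (37.01+23.02)/2 × 4 = 120.06
  [4→5]: (23.02+20.45)/2 × 1 = 21.735
  [5→7]: (20.45+16.13)/2 × 2 = 36.58
  [7→7.25]: (16.13+15.65)/2 × 0.25 = 3.9725
  [7.25→8.75]: (15.65+13.10)/2 × 1.5 = 21.5625
  [8.75→10.75]: (13.10+10.33)/2 × 2 = 23.43
  [10.75→14.75]: (10.33+6.43)/2 × 4 = 33.52
  Sum = 260.86 mg/L·hr

AUC = 260.9 mg/L·hr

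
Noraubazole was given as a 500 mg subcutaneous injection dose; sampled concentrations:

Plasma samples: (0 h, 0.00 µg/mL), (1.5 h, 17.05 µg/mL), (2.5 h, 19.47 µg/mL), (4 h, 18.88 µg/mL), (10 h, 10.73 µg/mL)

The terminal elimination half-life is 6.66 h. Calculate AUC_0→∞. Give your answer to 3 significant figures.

AUC = 252 µg/mL·h

Trapezoidal AUC_0→10:
  [0→1.5]: (0.00+17.05)/2 × 1.5 = 12.7875
  [1.5→2.5]: (17.05+19.47)/2 × 1 = 18.26
  [2.5→4]: (19.47+18.88)/2 × 1.5 = 28.7625
  [4→10]: (18.88+10.73)/2 × 6 = 88.83
  Sum = 148.64 µg/mL·h
k_e = ln2 / t½ = 0.693147 / 6.66 = 0.1041 h^-1
Extrapolated tail: C_last / k_e = 10.73 / 0.1041 = 103.074
AUC_0→∞ = 148.64 + 103.074 = 251.714 µg/mL·h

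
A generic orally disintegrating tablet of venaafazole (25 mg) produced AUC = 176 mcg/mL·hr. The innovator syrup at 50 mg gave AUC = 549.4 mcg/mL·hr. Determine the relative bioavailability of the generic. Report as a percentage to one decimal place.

F_rel = (AUC_test/D_test) / (AUC_ref/D_ref)
      = (176/25) / (549.4/50)
      = 7.04 / 10.988 = 0.6407 = 64.07%

F_rel = 64.1%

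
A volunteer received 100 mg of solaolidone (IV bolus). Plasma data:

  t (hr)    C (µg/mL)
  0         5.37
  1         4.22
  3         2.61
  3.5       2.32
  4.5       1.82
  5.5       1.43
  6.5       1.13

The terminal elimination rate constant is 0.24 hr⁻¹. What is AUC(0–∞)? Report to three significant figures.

Trapezoidal AUC_0→6.5:
  [0→1]: (5.37+4.22)/2 × 1 = 4.795
  [1→3]: (4.22+2.61)/2 × 2 = 6.83
  [3→3.5]: (2.61+2.32)/2 × 0.5 = 1.2325
  [3.5→4.5]: (2.32+1.82)/2 × 1 = 2.07
  [4.5→5.5]: (1.82+1.43)/2 × 1 = 1.625
  [5.5→6.5]: (1.43+1.13)/2 × 1 = 1.28
  Sum = 17.8325 µg/mL·hr
Extrapolated tail: C_last / k_e = 1.13 / 0.24 = 4.708
AUC_0→∞ = 17.8325 + 4.708 = 22.5405 µg/mL·hr

AUC = 22.5 µg/mL·hr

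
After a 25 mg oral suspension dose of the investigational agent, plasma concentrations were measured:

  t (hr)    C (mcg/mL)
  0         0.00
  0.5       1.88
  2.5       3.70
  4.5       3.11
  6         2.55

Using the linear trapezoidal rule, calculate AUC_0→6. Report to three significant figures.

Trapezoidal AUC_0→6:
  [0→0.5]: (0.00+1.88)/2 × 0.5 = 0.47
  [0.5→2.5]: (1.88+3.70)/2 × 2 = 5.58
  [2.5→4.5]: (3.70+3.11)/2 × 2 = 6.81
  [4.5→6]: (3.11+2.55)/2 × 1.5 = 4.245
  Sum = 17.105 mcg/mL·hr

AUC = 17.1 mcg/mL·hr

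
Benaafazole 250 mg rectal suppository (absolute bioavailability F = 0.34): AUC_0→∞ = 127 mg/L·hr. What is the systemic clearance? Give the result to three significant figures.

CL = 0.669 L/hr

CL = F × Dose / AUC_0→∞
   = 0.34 × 250 / 127 = 0.669291 L/hr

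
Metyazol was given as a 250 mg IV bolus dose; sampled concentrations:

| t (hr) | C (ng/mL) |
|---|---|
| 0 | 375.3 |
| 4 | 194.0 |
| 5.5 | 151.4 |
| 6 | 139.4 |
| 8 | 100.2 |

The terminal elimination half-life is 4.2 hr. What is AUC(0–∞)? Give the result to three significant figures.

AUC = 2320 ng/mL·hr

Trapezoidal AUC_0→8:
  [0→4]: (375.3+194.0)/2 × 4 = 1138.6
  [4→5.5]: (194.0+151.4)/2 × 1.5 = 259.05
  [5.5→6]: (151.4+139.4)/2 × 0.5 = 72.7
  [6→8]: (139.4+100.2)/2 × 2 = 239.6
  Sum = 1709.95 ng/mL·hr
k_e = ln2 / t½ = 0.693147 / 4.2 = 0.1650 hr^-1
Extrapolated tail: C_last / k_e = 100.2 / 0.165 = 607.273
AUC_0→∞ = 1709.95 + 607.273 = 2317.223 ng/mL·hr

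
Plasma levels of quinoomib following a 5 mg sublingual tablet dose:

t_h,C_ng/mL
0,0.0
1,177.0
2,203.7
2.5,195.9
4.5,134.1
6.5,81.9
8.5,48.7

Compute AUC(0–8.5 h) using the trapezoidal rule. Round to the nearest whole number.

Trapezoidal AUC_0→8.5:
  [0→1]: (0.0+177.0)/2 × 1 = 88.5
  [1→2]: (177.0+203.7)/2 × 1 = 190.35
  [2→2.5]: (203.7+195.9)/2 × 0.5 = 99.9
  [2.5→4.5]: (195.9+134.1)/2 × 2 = 330.0
  [4.5→6.5]: (134.1+81.9)/2 × 2 = 216.0
  [6.5→8.5]: (81.9+48.7)/2 × 2 = 130.6
  Sum = 1055.35 ng/mL·h

AUC = 1055 ng/mL·h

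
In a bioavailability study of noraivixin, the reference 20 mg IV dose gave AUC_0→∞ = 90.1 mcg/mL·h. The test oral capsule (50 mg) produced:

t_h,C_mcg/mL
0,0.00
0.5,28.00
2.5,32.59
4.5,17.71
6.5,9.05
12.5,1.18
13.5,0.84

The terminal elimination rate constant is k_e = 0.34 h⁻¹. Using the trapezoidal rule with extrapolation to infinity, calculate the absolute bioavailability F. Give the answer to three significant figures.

F = 0.794

Trapezoidal AUC_0→13.5 (oral capsule):
  [0→0.5]: (0.00+28.00)/2 × 0.5 = 7.0
  [0.5→2.5]: (28.00+32.59)/2 × 2 = 60.59
  [2.5→4.5]: (32.59+17.71)/2 × 2 = 50.3
  [4.5→6.5]: (17.71+9.05)/2 × 2 = 26.76
  [6.5→12.5]: (9.05+1.18)/2 × 6 = 30.69
  [12.5→13.5]: (1.18+0.84)/2 × 1 = 1.01
  Sum = 176.35 mcg/mL·h
Tail: C_last/k_e = 0.84/0.34 = 2.471
AUC_0→∞ (oral capsule) = 176.35 + 2.471 = 178.821 mcg/mL·h
F = (AUC_ev/D_ev)/(AUC_iv/D_iv) = (178.821/50)/(90.1/20) = 3.57642/4.505 = 0.7939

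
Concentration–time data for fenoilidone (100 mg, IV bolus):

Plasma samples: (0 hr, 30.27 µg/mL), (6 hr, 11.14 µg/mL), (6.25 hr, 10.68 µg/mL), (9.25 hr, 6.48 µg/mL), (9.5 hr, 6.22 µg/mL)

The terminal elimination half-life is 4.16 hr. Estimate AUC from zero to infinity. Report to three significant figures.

AUC = 192 µg/mL·hr

Trapezoidal AUC_0→9.5:
  [0→6]: (30.27+11.14)/2 × 6 = 124.23
  [6→6.25]: (11.14+10.68)/2 × 0.25 = 2.7275
  [6.25→9.25]: (10.68+6.48)/2 × 3 = 25.74
  [9.25→9.5]: (6.48+6.22)/2 × 0.25 = 1.5875
  Sum = 154.285 µg/mL·hr
k_e = ln2 / t½ = 0.693147 / 4.16 = 0.1666 hr^-1
Extrapolated tail: C_last / k_e = 6.22 / 0.1666 = 37.335
AUC_0→∞ = 154.285 + 37.335 = 191.62 µg/mL·hr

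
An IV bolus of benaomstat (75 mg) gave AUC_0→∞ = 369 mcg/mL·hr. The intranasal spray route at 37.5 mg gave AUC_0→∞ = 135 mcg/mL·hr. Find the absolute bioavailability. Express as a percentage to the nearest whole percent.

F = 73%

F = (AUC_ev / D_ev) / (AUC_iv / D_iv)
  = (135/37.5) / (369/75)
  = 3.6 / 4.92 = 0.7317
  = 73.17%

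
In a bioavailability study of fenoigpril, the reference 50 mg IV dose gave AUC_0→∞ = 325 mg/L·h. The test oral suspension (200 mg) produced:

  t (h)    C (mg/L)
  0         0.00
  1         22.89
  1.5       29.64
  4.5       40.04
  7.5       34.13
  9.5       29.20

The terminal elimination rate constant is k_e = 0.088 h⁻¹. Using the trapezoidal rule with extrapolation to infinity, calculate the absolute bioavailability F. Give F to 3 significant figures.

F = 0.489

Trapezoidal AUC_0→9.5 (oral suspension):
  [0→1]: (0.00+22.89)/2 × 1 = 11.445
  [1→1.5]: (22.89+29.64)/2 × 0.5 = 13.1325
  [1.5→4.5]: (29.64+40.04)/2 × 3 = 104.52
  [4.5→7.5]: (40.04+34.13)/2 × 3 = 111.255
  [7.5→9.5]: (34.13+29.20)/2 × 2 = 63.33
  Sum = 303.6825 mg/L·h
Tail: C_last/k_e = 29.20/0.088 = 331.818
AUC_0→∞ (oral suspension) = 303.6825 + 331.818 = 635.5005 mg/L·h
F = (AUC_ev/D_ev)/(AUC_iv/D_iv) = (635.5005/200)/(325/50) = 3.1775025/6.5 = 0.4888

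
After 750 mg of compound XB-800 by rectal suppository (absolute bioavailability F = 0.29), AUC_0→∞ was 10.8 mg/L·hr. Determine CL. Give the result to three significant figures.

CL = 20.1 L/hr

CL = F × Dose / AUC_0→∞
   = 0.29 × 750 / 10.8 = 20.1389 L/hr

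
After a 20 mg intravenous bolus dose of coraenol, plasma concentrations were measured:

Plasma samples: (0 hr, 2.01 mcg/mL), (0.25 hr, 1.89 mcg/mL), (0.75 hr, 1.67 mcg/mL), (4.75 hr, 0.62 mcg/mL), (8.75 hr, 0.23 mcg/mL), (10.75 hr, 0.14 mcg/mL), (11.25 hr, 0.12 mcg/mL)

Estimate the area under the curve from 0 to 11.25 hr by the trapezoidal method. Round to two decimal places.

Trapezoidal AUC_0→11.25:
  [0→0.25]: (2.01+1.89)/2 × 0.25 = 0.4875
  [0.25→0.75]: (1.89+1.67)/2 × 0.5 = 0.89
  [0.75→4.75]: (1.67+0.62)/2 × 4 = 4.58
  [4.75→8.75]: (0.62+0.23)/2 × 4 = 1.7
  [8.75→10.75]: (0.23+0.14)/2 × 2 = 0.37
  [10.75→11.25]: (0.14+0.12)/2 × 0.5 = 0.065
  Sum = 8.0925 mcg/mL·hr

AUC = 8.09 mcg/mL·hr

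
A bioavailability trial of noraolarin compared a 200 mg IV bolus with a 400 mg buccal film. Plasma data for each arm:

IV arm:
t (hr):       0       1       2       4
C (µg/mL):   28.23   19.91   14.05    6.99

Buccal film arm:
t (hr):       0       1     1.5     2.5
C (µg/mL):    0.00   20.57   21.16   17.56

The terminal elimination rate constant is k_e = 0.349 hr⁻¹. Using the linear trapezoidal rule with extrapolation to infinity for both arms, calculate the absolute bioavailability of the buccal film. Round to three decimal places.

Trapezoidal AUC_0→4 (IV):
  [0→1]: (28.23+19.91)/2 × 1 = 24.07
  [1→2]: (19.91+14.05)/2 × 1 = 16.98
  [2→4]: (14.05+6.99)/2 × 2 = 21.04
  Sum = 62.09 µg/mL·hr
IV tail: 6.99/0.349 = 20.029; AUC_iv,0→∞ = 62.09 + 20.029 = 82.119 µg/mL·hr
Trapezoidal AUC_0→2.5 (buccal film):
  [0→1]: (0.00+20.57)/2 × 1 = 10.285
  [1→1.5]: (20.57+21.16)/2 × 0.5 = 10.4325
  [1.5→2.5]: (21.16+17.56)/2 × 1 = 19.36
  Sum = 40.0775 µg/mL·hr
buccal film tail: 17.56/0.349 = 50.315; AUC_ev,0→∞ = 40.0775 + 50.315 = 90.3925 µg/mL·hr
F = (AUC_ev/D_ev)/(AUC_iv/D_iv) = (90.3925/400)/(82.119/200) = 0.22598125/0.410595 = 0.5504

F = 0.550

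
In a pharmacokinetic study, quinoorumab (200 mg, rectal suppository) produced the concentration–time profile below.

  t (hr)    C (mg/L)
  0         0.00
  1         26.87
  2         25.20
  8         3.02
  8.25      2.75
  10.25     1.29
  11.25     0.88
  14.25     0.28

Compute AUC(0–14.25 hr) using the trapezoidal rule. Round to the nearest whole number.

AUC = 132 mg/L·hr

Trapezoidal AUC_0→14.25:
  [0→1]: (0.00+26.87)/2 × 1 = 13.435
  [1→2]: (26.87+25.20)/2 × 1 = 26.035
  [2→8]: (25.20+3.02)/2 × 6 = 84.66
  [8→8.25]: (3.02+2.75)/2 × 0.25 = 0.72125
  [8.25→10.25]: (2.75+1.29)/2 × 2 = 4.04
  [10.25→11.25]: (1.29+0.88)/2 × 1 = 1.085
  [11.25→14.25]: (0.88+0.28)/2 × 3 = 1.74
  Sum = 131.71625 mg/L·hr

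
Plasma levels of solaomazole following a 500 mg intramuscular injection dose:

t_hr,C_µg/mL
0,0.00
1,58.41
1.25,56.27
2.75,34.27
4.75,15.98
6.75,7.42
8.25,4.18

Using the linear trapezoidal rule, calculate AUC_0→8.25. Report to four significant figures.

AUC = 193.8 µg/mL·hr

Trapezoidal AUC_0→8.25:
  [0→1]: (0.00+58.41)/2 × 1 = 29.205
  [1→1.25]: (58.41+56.27)/2 × 0.25 = 14.335
  [1.25→2.75]: (56.27+34.27)/2 × 1.5 = 67.905
  [2.75→4.75]: (34.27+15.98)/2 × 2 = 50.25
  [4.75→6.75]: (15.98+7.42)/2 × 2 = 23.4
  [6.75→8.25]: (7.42+4.18)/2 × 1.5 = 8.7
  Sum = 193.795 µg/mL·hr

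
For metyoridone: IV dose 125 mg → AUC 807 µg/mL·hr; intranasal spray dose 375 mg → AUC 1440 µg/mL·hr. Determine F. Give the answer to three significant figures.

F = 0.595

F = (AUC_ev / D_ev) / (AUC_iv / D_iv)
  = (1440/375) / (807/125)
  = 3.84 / 6.456 = 0.5948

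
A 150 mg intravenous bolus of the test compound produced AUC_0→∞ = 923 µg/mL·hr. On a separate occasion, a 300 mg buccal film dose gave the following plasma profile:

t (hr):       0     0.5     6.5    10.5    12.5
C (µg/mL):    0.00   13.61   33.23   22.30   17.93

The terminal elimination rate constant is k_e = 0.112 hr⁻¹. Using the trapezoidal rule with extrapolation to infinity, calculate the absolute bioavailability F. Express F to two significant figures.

F = 0.25

Trapezoidal AUC_0→12.5 (buccal film):
  [0→0.5]: (0.00+13.61)/2 × 0.5 = 3.4025
  [0.5→6.5]: (13.61+33.23)/2 × 6 = 140.52
  [6.5→10.5]: (33.23+22.30)/2 × 4 = 111.06
  [10.5→12.5]: (22.30+17.93)/2 × 2 = 40.23
  Sum = 295.2125 µg/mL·hr
Tail: C_last/k_e = 17.93/0.112 = 160.089
AUC_0→∞ (buccal film) = 295.2125 + 160.089 = 455.3015 µg/mL·hr
F = (AUC_ev/D_ev)/(AUC_iv/D_iv) = (455.3015/300)/(923/150) = 1.51767/6.15333 = 0.2466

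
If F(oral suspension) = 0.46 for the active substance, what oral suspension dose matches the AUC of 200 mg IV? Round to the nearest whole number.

D_oral = 435 mg

For equal systemic exposure: F × D_ev = D_iv
D_ev = D_iv / F = 200 / 0.46 = 434.783 mg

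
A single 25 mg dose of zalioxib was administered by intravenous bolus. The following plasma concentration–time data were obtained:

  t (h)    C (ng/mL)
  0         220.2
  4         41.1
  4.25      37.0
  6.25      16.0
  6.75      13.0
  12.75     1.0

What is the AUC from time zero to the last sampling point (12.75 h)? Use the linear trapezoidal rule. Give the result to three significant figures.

Trapezoidal AUC_0→12.75:
  [0→4]: (220.2+41.1)/2 × 4 = 522.6
  [4→4.25]: (41.1+37.0)/2 × 0.25 = 9.7625
  [4.25→6.25]: (37.0+16.0)/2 × 2 = 53.0
  [6.25→6.75]: (16.0+13.0)/2 × 0.5 = 7.25
  [6.75→12.75]: (13.0+1.0)/2 × 6 = 42.0
  Sum = 634.6125 ng/mL·h

AUC = 635 ng/mL·h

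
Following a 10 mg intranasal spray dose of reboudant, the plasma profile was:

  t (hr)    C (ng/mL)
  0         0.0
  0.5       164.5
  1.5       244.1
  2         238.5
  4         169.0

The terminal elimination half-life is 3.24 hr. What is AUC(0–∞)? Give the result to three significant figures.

Trapezoidal AUC_0→4:
  [0→0.5]: (0.0+164.5)/2 × 0.5 = 41.125
  [0.5→1.5]: (164.5+244.1)/2 × 1 = 204.3
  [1.5→2]: (244.1+238.5)/2 × 0.5 = 120.65
  [2→4]: (238.5+169.0)/2 × 2 = 407.5
  Sum = 773.575 ng/mL·hr
k_e = ln2 / t½ = 0.693147 / 3.24 = 0.2139 hr^-1
Extrapolated tail: C_last / k_e = 169.0 / 0.2139 = 790.089
AUC_0→∞ = 773.575 + 790.089 = 1563.664 ng/mL·hr

AUC = 1560 ng/mL·hr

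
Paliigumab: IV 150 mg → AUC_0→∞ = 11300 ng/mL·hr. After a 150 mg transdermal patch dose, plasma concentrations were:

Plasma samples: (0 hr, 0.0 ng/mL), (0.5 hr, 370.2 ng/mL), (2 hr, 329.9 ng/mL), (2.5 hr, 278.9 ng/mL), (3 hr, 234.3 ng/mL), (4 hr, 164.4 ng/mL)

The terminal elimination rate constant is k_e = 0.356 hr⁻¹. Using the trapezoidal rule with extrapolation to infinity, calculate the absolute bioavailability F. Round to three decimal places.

Trapezoidal AUC_0→4 (transdermal patch):
  [0→0.5]: (0.0+370.2)/2 × 0.5 = 92.55
  [0.5→2]: (370.2+329.9)/2 × 1.5 = 525.075
  [2→2.5]: (329.9+278.9)/2 × 0.5 = 152.2
  [2.5→3]: (278.9+234.3)/2 × 0.5 = 128.3
  [3→4]: (234.3+164.4)/2 × 1 = 199.35
  Sum = 1097.475 ng/mL·hr
Tail: C_last/k_e = 164.4/0.356 = 461.798
AUC_0→∞ (transdermal patch) = 1097.475 + 461.798 = 1559.273 ng/mL·hr
F = (AUC_ev/D_ev)/(AUC_iv/D_iv) = (1559.273/150)/(11300/150) = 10.3952/75.3333 = 0.1380

F = 0.138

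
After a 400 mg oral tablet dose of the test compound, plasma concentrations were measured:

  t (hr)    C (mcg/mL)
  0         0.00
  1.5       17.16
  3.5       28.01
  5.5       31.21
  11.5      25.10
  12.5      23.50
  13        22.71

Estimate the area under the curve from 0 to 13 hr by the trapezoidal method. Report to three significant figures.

AUC = 322 mcg/mL·hr

Trapezoidal AUC_0→13:
  [0→1.5]: (0.00+17.16)/2 × 1.5 = 12.87
  [1.5→3.5]: (17.16+28.01)/2 × 2 = 45.17
  [3.5→5.5]: (28.01+31.21)/2 × 2 = 59.22
  [5.5→11.5]: (31.21+25.10)/2 × 6 = 168.93
  [11.5→12.5]: (25.10+23.50)/2 × 1 = 24.3
  [12.5→13]: (23.50+22.71)/2 × 0.5 = 11.5525
  Sum = 322.0425 mcg/mL·hr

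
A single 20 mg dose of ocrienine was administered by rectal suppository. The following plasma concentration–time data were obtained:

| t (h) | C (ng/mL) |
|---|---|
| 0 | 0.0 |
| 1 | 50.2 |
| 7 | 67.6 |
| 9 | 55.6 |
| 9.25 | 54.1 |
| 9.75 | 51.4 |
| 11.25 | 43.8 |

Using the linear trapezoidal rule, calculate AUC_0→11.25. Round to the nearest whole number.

AUC = 613 ng/mL·h

Trapezoidal AUC_0→11.25:
  [0→1]: (0.0+50.2)/2 × 1 = 25.1
  [1→7]: (50.2+67.6)/2 × 6 = 353.4
  [7→9]: (67.6+55.6)/2 × 2 = 123.2
  [9→9.25]: (55.6+54.1)/2 × 0.25 = 13.7125
  [9.25→9.75]: (54.1+51.4)/2 × 0.5 = 26.375
  [9.75→11.25]: (51.4+43.8)/2 × 1.5 = 71.4
  Sum = 613.1875 ng/mL·h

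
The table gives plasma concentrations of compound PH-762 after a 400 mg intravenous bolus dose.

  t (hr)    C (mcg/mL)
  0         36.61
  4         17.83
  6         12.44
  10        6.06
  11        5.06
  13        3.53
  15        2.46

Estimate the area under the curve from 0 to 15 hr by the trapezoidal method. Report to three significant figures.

AUC = 196 mcg/mL·hr

Trapezoidal AUC_0→15:
  [0→4]: (36.61+17.83)/2 × 4 = 108.88
  [4→6]: (17.83+12.44)/2 × 2 = 30.27
  [6→10]: (12.44+6.06)/2 × 4 = 37.0
  [10→11]: (6.06+5.06)/2 × 1 = 5.56
  [11→13]: (5.06+3.53)/2 × 2 = 8.59
  [13→15]: (3.53+2.46)/2 × 2 = 5.99
  Sum = 196.29 mcg/mL·hr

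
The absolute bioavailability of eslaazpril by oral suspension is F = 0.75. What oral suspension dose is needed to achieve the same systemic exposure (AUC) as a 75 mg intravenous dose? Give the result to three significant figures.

For equal systemic exposure: F × D_ev = D_iv
D_ev = D_iv / F = 75 / 0.75 = 100 mg

D_oral = 100 mg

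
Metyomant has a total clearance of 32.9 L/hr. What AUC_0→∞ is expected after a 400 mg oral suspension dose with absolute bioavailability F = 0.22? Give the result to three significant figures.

AUC_0→∞ = F × Dose / CL
        = 0.22 × 400 / 32.9 = 2.67477 mg/L·hr

AUC = 2.67 mg/L·hr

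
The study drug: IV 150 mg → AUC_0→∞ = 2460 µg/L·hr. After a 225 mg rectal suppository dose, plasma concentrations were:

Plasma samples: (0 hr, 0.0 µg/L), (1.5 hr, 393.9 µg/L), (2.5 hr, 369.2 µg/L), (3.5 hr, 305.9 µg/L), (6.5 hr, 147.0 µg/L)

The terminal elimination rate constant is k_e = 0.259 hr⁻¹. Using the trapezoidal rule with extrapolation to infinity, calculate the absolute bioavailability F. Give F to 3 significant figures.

Trapezoidal AUC_0→6.5 (rectal suppository):
  [0→1.5]: (0.0+393.9)/2 × 1.5 = 295.425
  [1.5→2.5]: (393.9+369.2)/2 × 1 = 381.55
  [2.5→3.5]: (369.2+305.9)/2 × 1 = 337.55
  [3.5→6.5]: (305.9+147.0)/2 × 3 = 679.35
  Sum = 1693.875 µg/L·hr
Tail: C_last/k_e = 147.0/0.259 = 567.568
AUC_0→∞ (rectal suppository) = 1693.875 + 567.568 = 2261.443 µg/L·hr
F = (AUC_ev/D_ev)/(AUC_iv/D_iv) = (2261.443/225)/(2460/150) = 10.0509/16.4 = 0.6129

F = 0.613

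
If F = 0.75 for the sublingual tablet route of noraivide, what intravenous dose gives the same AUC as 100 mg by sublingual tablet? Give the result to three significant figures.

Systemic exposure from an extravascular dose = F × D_ev, so the equivalent IV dose is F × D_ev.
D_iv = F × D_ev = 0.75 × 100 = 75 mg

D_iv = 75.0 mg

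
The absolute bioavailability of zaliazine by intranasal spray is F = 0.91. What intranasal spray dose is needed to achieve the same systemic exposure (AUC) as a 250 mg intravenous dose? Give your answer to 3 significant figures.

D_intranasal = 275 mg

For equal systemic exposure: F × D_ev = D_iv
D_ev = D_iv / F = 250 / 0.91 = 274.725 mg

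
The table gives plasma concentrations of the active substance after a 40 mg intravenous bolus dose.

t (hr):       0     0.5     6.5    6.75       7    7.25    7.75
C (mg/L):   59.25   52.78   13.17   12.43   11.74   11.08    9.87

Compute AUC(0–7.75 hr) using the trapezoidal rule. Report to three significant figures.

AUC = 240 mg/L·hr

Trapezoidal AUC_0→7.75:
  [0→0.5]: (59.25+52.78)/2 × 0.5 = 28.0075
  [0.5→6.5]: (52.78+13.17)/2 × 6 = 197.85
  [6.5→6.75]: (13.17+12.43)/2 × 0.25 = 3.2
  [6.75→7]: (12.43+11.74)/2 × 0.25 = 3.02125
  [7→7.25]: (11.74+11.08)/2 × 0.25 = 2.8525
  [7.25→7.75]: (11.08+9.87)/2 × 0.5 = 5.2375
  Sum = 240.16875 mg/L·hr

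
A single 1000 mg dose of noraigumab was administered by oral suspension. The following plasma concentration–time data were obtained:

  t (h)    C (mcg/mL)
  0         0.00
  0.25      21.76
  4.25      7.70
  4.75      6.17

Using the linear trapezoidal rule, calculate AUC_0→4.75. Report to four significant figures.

Trapezoidal AUC_0→4.75:
  [0→0.25]: (0.00+21.76)/2 × 0.25 = 2.72
  [0.25→4.25]: (21.76+7.70)/2 × 4 = 58.92
  [4.25→4.75]: (7.70+6.17)/2 × 0.5 = 3.4675
  Sum = 65.1075 mcg/mL·h

AUC = 65.11 mcg/mL·h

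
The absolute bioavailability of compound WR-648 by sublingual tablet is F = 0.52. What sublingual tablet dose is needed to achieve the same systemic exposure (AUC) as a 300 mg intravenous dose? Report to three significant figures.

For equal systemic exposure: F × D_ev = D_iv
D_ev = D_iv / F = 300 / 0.52 = 576.923 mg

D_sublingual = 577 mg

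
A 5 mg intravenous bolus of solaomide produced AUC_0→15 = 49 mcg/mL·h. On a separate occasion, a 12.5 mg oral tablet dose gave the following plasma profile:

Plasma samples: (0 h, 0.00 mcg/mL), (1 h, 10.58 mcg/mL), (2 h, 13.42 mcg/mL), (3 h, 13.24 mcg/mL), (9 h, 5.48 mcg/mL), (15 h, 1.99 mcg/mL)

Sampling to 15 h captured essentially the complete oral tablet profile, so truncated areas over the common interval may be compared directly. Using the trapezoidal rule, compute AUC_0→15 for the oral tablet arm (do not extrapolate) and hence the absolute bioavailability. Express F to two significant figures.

Trapezoidal AUC_0→15 (oral tablet):
  [0→1]: (0.00+10.58)/2 × 1 = 5.29
  [1→2]: (10.58+13.42)/2 × 1 = 12.0
  [2→3]: (13.42+13.24)/2 × 1 = 13.33
  [3→9]: (13.24+5.48)/2 × 6 = 56.16
  [9→15]: (5.48+1.99)/2 × 6 = 22.41
  Sum = 109.19 mcg/mL·h
F = (AUC_ev/D_ev)/(AUC_iv/D_iv) = (109.19/12.5)/(49/5) = 8.7352/9.8 = 0.8913

F = 0.89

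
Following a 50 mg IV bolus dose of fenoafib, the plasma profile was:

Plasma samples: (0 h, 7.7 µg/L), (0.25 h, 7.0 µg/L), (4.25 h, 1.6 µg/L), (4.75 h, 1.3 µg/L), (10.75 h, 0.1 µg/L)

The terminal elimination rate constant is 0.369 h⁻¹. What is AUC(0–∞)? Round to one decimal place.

Trapezoidal AUC_0→10.75:
  [0→0.25]: (7.7+7.0)/2 × 0.25 = 1.8375
  [0.25→4.25]: (7.0+1.6)/2 × 4 = 17.2
  [4.25→4.75]: (1.6+1.3)/2 × 0.5 = 0.725
  [4.75→10.75]: (1.3+0.1)/2 × 6 = 4.2
  Sum = 23.9625 µg/L·h
Extrapolated tail: C_last / k_e = 0.1 / 0.369 = 0.271
AUC_0→∞ = 23.9625 + 0.271 = 24.2335 µg/L·h

AUC = 24.2 µg/L·h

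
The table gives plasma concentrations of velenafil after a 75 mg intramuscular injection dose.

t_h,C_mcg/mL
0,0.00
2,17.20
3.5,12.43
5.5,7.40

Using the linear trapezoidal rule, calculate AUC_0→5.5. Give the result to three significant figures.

Trapezoidal AUC_0→5.5:
  [0→2]: (0.00+17.20)/2 × 2 = 17.2
  [2→3.5]: (17.20+12.43)/2 × 1.5 = 22.2225
  [3.5→5.5]: (12.43+7.40)/2 × 2 = 19.83
  Sum = 59.2525 mcg/mL·h

AUC = 59.3 mcg/mL·h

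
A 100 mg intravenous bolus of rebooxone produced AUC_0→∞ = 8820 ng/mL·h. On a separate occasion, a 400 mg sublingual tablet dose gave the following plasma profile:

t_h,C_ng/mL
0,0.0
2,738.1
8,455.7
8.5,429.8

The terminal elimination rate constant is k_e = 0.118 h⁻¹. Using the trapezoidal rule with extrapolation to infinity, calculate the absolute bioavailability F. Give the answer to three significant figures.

F = 0.232

Trapezoidal AUC_0→8.5 (sublingual tablet):
  [0→2]: (0.0+738.1)/2 × 2 = 738.1
  [2→8]: (738.1+455.7)/2 × 6 = 3581.4
  [8→8.5]: (455.7+429.8)/2 × 0.5 = 221.375
  Sum = 4540.875 ng/mL·h
Tail: C_last/k_e = 429.8/0.118 = 3642.373
AUC_0→∞ (sublingual tablet) = 4540.875 + 3642.373 = 8183.248 ng/mL·h
F = (AUC_ev/D_ev)/(AUC_iv/D_iv) = (8183.248/400)/(8820/100) = 20.45812/88.2 = 0.2320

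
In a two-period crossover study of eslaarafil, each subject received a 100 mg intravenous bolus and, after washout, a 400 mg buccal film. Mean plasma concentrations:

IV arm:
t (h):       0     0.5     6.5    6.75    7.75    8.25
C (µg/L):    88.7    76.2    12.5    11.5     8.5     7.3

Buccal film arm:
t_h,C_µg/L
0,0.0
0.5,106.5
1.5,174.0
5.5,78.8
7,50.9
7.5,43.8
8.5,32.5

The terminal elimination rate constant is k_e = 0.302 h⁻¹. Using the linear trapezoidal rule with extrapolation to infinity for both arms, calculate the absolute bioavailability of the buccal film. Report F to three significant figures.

F = 0.674

Trapezoidal AUC_0→8.25 (IV):
  [0→0.5]: (88.7+76.2)/2 × 0.5 = 41.225
  [0.5→6.5]: (76.2+12.5)/2 × 6 = 266.1
  [6.5→6.75]: (12.5+11.5)/2 × 0.25 = 3.0
  [6.75→7.75]: (11.5+8.5)/2 × 1 = 10.0
  [7.75→8.25]: (8.5+7.3)/2 × 0.5 = 3.95
  Sum = 324.275 µg/L·h
IV tail: 7.3/0.302 = 24.172; AUC_iv,0→∞ = 324.275 + 24.172 = 348.447 µg/L·h
Trapezoidal AUC_0→8.5 (buccal film):
  [0→0.5]: (0.0+106.5)/2 × 0.5 = 26.625
  [0.5→1.5]: (106.5+174.0)/2 × 1 = 140.25
  [1.5→5.5]: (174.0+78.8)/2 × 4 = 505.6
  [5.5→7]: (78.8+50.9)/2 × 1.5 = 97.275
  [7→7.5]: (50.9+43.8)/2 × 0.5 = 23.675
  [7.5→8.5]: (43.8+32.5)/2 × 1 = 38.15
  Sum = 831.575 µg/L·h
buccal film tail: 32.5/0.302 = 107.616; AUC_ev,0→∞ = 831.575 + 107.616 = 939.191 µg/L·h
F = (AUC_ev/D_ev)/(AUC_iv/D_iv) = (939.191/400)/(348.447/100) = 2.3479775/3.48447 = 0.6738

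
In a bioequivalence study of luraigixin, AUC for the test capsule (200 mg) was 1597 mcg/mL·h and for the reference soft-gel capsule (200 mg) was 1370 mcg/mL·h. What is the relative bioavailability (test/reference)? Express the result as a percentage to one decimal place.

F_rel = (AUC_test/D_test) / (AUC_ref/D_ref)
      = (1597/200) / (1370/200)
      = 7.985 / 6.85 = 1.1657 = 116.57%

F_rel = 116.6%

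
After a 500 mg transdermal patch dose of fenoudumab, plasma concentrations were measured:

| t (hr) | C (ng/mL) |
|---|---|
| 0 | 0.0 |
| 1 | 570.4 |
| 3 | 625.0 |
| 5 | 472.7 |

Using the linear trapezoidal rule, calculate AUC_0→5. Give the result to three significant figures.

Trapezoidal AUC_0→5:
  [0→1]: (0.0+570.4)/2 × 1 = 285.2
  [1→3]: (570.4+625.0)/2 × 2 = 1195.4
  [3→5]: (625.0+472.7)/2 × 2 = 1097.7
  Sum = 2578.3 ng/mL·hr

AUC = 2580 ng/mL·hr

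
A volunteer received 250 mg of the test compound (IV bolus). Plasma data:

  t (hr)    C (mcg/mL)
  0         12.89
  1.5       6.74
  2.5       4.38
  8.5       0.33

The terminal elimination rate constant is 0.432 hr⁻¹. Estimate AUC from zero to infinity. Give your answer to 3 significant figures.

AUC = 35.2 mcg/mL·hr

Trapezoidal AUC_0→8.5:
  [0→1.5]: (12.89+6.74)/2 × 1.5 = 14.7225
  [1.5→2.5]: (6.74+4.38)/2 × 1 = 5.56
  [2.5→8.5]: (4.38+0.33)/2 × 6 = 14.13
  Sum = 34.4125 mcg/mL·hr
Extrapolated tail: C_last / k_e = 0.33 / 0.432 = 0.764
AUC_0→∞ = 34.4125 + 0.764 = 35.1765 mcg/mL·hr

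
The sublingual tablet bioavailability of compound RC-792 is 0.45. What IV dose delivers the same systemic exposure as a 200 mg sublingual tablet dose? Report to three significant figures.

D_iv = 90.0 mg

Systemic exposure from an extravascular dose = F × D_ev, so the equivalent IV dose is F × D_ev.
D_iv = F × D_ev = 0.45 × 200 = 90 mg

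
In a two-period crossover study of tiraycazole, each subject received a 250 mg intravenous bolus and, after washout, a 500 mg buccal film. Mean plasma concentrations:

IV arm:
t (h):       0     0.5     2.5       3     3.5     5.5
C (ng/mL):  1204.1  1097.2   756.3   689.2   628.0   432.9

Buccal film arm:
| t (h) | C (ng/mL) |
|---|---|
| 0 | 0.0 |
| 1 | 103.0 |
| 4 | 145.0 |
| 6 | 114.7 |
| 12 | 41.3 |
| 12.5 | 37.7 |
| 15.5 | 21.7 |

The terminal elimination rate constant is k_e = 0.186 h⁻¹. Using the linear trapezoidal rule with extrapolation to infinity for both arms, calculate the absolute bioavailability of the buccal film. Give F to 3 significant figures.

Trapezoidal AUC_0→5.5 (IV):
  [0→0.5]: (1204.1+1097.2)/2 × 0.5 = 575.325
  [0.5→2.5]: (1097.2+756.3)/2 × 2 = 1853.5
  [2.5→3]: (756.3+689.2)/2 × 0.5 = 361.375
  [3→3.5]: (689.2+628.0)/2 × 0.5 = 329.3
  [3.5→5.5]: (628.0+432.9)/2 × 2 = 1060.9
  Sum = 4180.4 ng/mL·h
IV tail: 432.9/0.186 = 2327.419; AUC_iv,0→∞ = 4180.4 + 2327.419 = 6507.819 ng/mL·h
Trapezoidal AUC_0→15.5 (buccal film):
  [0→1]: (0.0+103.0)/2 × 1 = 51.5
  [1→4]: (103.0+145.0)/2 × 3 = 372.0
  [4→6]: (145.0+114.7)/2 × 2 = 259.7
  [6→12]: (114.7+41.3)/2 × 6 = 468.0
  [12→12.5]: (41.3+37.7)/2 × 0.5 = 19.75
  [12.5→15.5]: (37.7+21.7)/2 × 3 = 89.1
  Sum = 1260.05 ng/mL·h
buccal film tail: 21.7/0.186 = 116.667; AUC_ev,0→∞ = 1260.05 + 116.667 = 1376.717 ng/mL·h
F = (AUC_ev/D_ev)/(AUC_iv/D_iv) = (1376.717/500)/(6507.819/250) = 2.753434/26.031276 = 0.1058

F = 0.106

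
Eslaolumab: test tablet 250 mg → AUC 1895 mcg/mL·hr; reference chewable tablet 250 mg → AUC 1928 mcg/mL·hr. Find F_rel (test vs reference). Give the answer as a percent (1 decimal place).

F_rel = 98.3%

F_rel = (AUC_test/D_test) / (AUC_ref/D_ref)
      = (1895/250) / (1928/250)
      = 7.58 / 7.712 = 0.9829 = 98.29%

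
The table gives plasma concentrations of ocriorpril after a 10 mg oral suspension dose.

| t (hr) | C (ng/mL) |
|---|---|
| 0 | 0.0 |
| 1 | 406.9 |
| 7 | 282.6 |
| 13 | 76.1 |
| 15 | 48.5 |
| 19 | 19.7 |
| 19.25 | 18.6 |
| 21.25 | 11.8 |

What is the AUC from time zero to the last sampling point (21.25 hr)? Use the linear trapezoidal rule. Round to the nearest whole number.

Trapezoidal AUC_0→21.25:
  [0→1]: (0.0+406.9)/2 × 1 = 203.45
  [1→7]: (406.9+282.6)/2 × 6 = 2068.5
  [7→13]: (282.6+76.1)/2 × 6 = 1076.1
  [13→15]: (76.1+48.5)/2 × 2 = 124.6
  [15→19]: (48.5+19.7)/2 × 4 = 136.4
  [19→19.25]: (19.7+18.6)/2 × 0.25 = 4.7875
  [19.25→21.25]: (18.6+11.8)/2 × 2 = 30.4
  Sum = 3644.2375 ng/mL·hr

AUC = 3644 ng/mL·hr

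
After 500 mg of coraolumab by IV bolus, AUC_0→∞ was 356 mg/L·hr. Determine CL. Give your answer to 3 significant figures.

CL = 1.40 L/hr

CL = Dose_iv / AUC_0→∞
   = 500 / 356 = 1.40449 L/hr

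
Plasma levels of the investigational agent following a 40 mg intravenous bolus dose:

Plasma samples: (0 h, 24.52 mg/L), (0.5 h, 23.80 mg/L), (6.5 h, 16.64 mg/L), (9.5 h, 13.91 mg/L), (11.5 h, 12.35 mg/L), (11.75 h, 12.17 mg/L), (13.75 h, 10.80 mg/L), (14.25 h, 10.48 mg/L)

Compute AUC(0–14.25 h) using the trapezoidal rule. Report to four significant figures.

Trapezoidal AUC_0→14.25:
  [0→0.5]: (24.52+23.80)/2 × 0.5 = 12.08
  [0.5→6.5]: (23.80+16.64)/2 × 6 = 121.32
  [6.5→9.5]: (16.64+13.91)/2 × 3 = 45.825
  [9.5→11.5]: (13.91+12.35)/2 × 2 = 26.26
  [11.5→11.75]: (12.35+12.17)/2 × 0.25 = 3.065
  [11.75→13.75]: (12.17+10.80)/2 × 2 = 22.97
  [13.75→14.25]: (10.80+10.48)/2 × 0.5 = 5.32
  Sum = 236.84 mg/L·h

AUC = 236.8 mg/L·h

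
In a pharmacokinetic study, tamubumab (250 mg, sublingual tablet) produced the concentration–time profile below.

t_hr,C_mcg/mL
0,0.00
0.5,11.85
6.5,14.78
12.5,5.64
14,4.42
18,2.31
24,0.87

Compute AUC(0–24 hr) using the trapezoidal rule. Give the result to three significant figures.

Trapezoidal AUC_0→24:
  [0→0.5]: (0.00+11.85)/2 × 0.5 = 2.9625
  [0.5→6.5]: (11.85+14.78)/2 × 6 = 79.89
  [6.5→12.5]: (14.78+5.64)/2 × 6 = 61.26
  [12.5→14]: (5.64+4.42)/2 × 1.5 = 7.545
  [14→18]: (4.42+2.31)/2 × 4 = 13.46
  [18→24]: (2.31+0.87)/2 × 6 = 9.54
  Sum = 174.6575 mcg/mL·hr

AUC = 175 mcg/mL·hr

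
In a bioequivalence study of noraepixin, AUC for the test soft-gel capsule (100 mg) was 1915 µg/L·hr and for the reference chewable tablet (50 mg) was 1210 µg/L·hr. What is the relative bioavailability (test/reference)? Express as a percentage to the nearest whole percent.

F_rel = (AUC_test/D_test) / (AUC_ref/D_ref)
      = (1915/100) / (1210/50)
      = 19.15 / 24.2 = 0.7913 = 79.13%

F_rel = 79%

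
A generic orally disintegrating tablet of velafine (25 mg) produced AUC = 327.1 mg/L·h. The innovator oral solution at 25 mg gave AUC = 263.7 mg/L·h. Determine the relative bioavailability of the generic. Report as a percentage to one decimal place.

F_rel = (AUC_test/D_test) / (AUC_ref/D_ref)
      = (327.1/25) / (263.7/25)
      = 13.084 / 10.548 = 1.2404 = 124.04%

F_rel = 124.0%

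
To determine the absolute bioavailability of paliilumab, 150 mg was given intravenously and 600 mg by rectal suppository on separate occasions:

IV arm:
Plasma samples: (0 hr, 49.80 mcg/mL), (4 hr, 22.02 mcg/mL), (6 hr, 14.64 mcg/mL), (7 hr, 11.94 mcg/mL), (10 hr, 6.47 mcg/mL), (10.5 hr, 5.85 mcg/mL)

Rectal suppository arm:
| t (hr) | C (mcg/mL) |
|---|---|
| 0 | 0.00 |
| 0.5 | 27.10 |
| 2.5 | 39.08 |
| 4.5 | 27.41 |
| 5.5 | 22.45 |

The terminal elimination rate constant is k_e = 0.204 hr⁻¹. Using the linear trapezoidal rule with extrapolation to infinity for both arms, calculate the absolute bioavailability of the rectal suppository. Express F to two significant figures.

F = 0.27

Trapezoidal AUC_0→10.5 (IV):
  [0→4]: (49.80+22.02)/2 × 4 = 143.64
  [4→6]: (22.02+14.64)/2 × 2 = 36.66
  [6→7]: (14.64+11.94)/2 × 1 = 13.29
  [7→10]: (11.94+6.47)/2 × 3 = 27.615
  [10→10.5]: (6.47+5.85)/2 × 0.5 = 3.08
  Sum = 224.285 mcg/mL·hr
IV tail: 5.85/0.204 = 28.676; AUC_iv,0→∞ = 224.285 + 28.676 = 252.961 mcg/mL·hr
Trapezoidal AUC_0→5.5 (rectal suppository):
  [0→0.5]: (0.00+27.10)/2 × 0.5 = 6.775
  [0.5→2.5]: (27.10+39.08)/2 × 2 = 66.18
  [2.5→4.5]: (39.08+27.41)/2 × 2 = 66.49
  [4.5→5.5]: (27.41+22.45)/2 × 1 = 24.93
  Sum = 164.375 mcg/mL·hr
rectal suppository tail: 22.45/0.204 = 110.049; AUC_ev,0→∞ = 164.375 + 110.049 = 274.424 mcg/mL·hr
F = (AUC_ev/D_ev)/(AUC_iv/D_iv) = (274.424/600)/(252.961/150) = 0.457373/1.68641 = 0.2712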